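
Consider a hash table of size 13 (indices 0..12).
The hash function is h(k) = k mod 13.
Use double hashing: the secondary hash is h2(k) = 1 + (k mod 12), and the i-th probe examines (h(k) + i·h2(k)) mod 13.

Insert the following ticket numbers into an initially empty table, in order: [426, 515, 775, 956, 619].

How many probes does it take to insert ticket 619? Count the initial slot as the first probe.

3

426: h=10 → slot 10
515: h=8 → slot 8
775: h=8, h2=8, probe 8,3 → slot 3
956: h=7 → slot 7
619: h=8, h2=8, probe 8,3,11 → slot 11
Table: [_, _, _, 775, _, _, _, 956, 515, _, 426, 619, _]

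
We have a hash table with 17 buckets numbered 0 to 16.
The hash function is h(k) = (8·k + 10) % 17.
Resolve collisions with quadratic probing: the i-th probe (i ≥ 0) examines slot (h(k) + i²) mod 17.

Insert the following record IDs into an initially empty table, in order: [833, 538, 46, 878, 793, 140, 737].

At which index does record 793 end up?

0

Insert 833: h=10, slot 10 empty -> index 10.
Insert 538: h=13, slot 13 empty -> index 13.
Insert 46: h=4, slot 4 empty -> index 4.
Insert 878: h=13, slot 13 occupied -> index 14.
Insert 793: h=13, slots 13,14 occupied -> index 0.
Insert 140: h=8, slot 8 empty -> index 8.
Insert 737: h=7, slot 7 empty -> index 7.
Table: [793, ∅, ∅, ∅, 46, ∅, ∅, 737, 140, ∅, 833, ∅, ∅, 538, 878, ∅, ∅]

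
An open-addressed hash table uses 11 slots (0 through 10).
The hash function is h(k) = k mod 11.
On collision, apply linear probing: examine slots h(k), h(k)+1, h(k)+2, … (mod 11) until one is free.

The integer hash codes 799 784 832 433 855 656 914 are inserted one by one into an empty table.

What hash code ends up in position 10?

656

Insert 799: h=7, slot 7 empty -> index 7.
Insert 784: h=3, slot 3 empty -> index 3.
Insert 832: h=7, slot 7 occupied -> index 8.
Insert 433: h=4, slot 4 empty -> index 4.
Insert 855: h=8, slot 8 occupied -> index 9.
Insert 656: h=7, slots 7,8,9 occupied -> index 10.
Insert 914: h=1, slot 1 empty -> index 1.
Table: [∅, 914, ∅, 784, 433, ∅, ∅, 799, 832, 855, 656]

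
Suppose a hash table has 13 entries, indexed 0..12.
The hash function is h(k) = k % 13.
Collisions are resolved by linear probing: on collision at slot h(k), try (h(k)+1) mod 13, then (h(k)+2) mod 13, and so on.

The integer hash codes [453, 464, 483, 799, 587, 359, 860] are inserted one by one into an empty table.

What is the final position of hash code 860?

Insert 453: h=11, slot 11 empty => index 11.
Insert 464: h=9, slot 9 empty => index 9.
Insert 483: h=2, slot 2 empty => index 2.
Insert 799: h=6, slot 6 empty => index 6.
Insert 587: h=2, slot 2 occupied => index 3.
Insert 359: h=8, slot 8 empty => index 8.
Insert 860: h=2, slots 2,3 occupied => index 4.
Table: [_, _, 483, 587, 860, _, 799, _, 359, 464, _, 453, _]

4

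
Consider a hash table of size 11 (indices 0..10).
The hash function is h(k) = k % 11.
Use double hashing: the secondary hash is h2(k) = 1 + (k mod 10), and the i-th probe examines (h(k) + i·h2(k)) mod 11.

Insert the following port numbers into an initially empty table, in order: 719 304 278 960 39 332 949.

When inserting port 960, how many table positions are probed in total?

3

719 hashes to 4; slot 4 is free => place at 4.
304 hashes to 7; slot 7 is free => place at 7.
278 hashes to 3; slot 3 is free => place at 3.
960 hashes to 3, h2=1; 3,4 taken => place at 5.
39 hashes to 6; slot 6 is free => place at 6.
332 hashes to 2; slot 2 is free => place at 2.
949 hashes to 3, h2=10; 3,2 taken => place at 1.
Table: [., 949, 332, 278, 719, 960, 39, 304, ., ., .]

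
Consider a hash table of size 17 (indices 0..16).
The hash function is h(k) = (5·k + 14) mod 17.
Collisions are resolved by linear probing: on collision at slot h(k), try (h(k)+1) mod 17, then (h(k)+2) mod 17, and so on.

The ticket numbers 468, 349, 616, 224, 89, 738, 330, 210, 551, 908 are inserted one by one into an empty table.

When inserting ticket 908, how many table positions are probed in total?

6

468: h=8 -> slot 8
349: h=8, probe 8,9 -> slot 9
616: h=0 -> slot 0
224: h=12 -> slot 12
89: h=0, probe 0,1 -> slot 1
738: h=15 -> slot 15
330: h=15, probe 15,16 -> slot 16
210: h=10 -> slot 10
551: h=15, probe 15,16,0,1,2 -> slot 2
908: h=15, probe 15,16,0,1,2,3 -> slot 3
Table: [616, 89, 551, 908, —, —, —, —, 468, 349, 210, —, 224, —, —, 738, 330]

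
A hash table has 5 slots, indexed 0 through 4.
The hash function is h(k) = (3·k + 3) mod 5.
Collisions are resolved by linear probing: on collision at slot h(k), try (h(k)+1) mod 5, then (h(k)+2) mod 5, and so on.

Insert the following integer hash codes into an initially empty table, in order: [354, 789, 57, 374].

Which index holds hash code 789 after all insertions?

354 hashes to 0; slot 0 is free -> place at 0.
789 hashes to 0; 0 taken -> place at 1.
57 hashes to 4; slot 4 is free -> place at 4.
374 hashes to 0; 0,1 taken -> place at 2.
Table: [354, 789, 374, —, 57]

1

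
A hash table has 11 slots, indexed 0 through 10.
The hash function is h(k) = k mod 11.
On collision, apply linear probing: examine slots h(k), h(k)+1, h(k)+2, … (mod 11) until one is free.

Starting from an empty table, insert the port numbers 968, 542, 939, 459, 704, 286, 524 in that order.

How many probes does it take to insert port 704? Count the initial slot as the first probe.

Insert 968: h=0, slot 0 empty => index 0.
Insert 542: h=3, slot 3 empty => index 3.
Insert 939: h=4, slot 4 empty => index 4.
Insert 459: h=8, slot 8 empty => index 8.
Insert 704: h=0, slot 0 occupied => index 1.
Insert 286: h=0, slots 0,1 occupied => index 2.
Insert 524: h=7, slot 7 empty => index 7.
Table: [968, 704, 286, 542, 939, -, -, 524, 459, -, -]

2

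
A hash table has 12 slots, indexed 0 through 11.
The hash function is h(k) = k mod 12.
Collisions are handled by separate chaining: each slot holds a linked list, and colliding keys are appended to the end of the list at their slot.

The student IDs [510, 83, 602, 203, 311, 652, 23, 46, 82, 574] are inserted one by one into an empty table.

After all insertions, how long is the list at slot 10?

3

510 → bucket 6
83 → bucket 11
602 → bucket 2
203 → bucket 11 (collision)
311 → bucket 11 (collision)
652 → bucket 4
23 → bucket 11 (collision)
46 → bucket 10
82 → bucket 10 (collision)
574 → bucket 10 (collision)
Final buckets:
0: —
1: —
2: 602
3: —
4: 652
5: —
6: 510
7: —
8: —
9: —
10: 46 -> 82 -> 574
11: 83 -> 203 -> 311 -> 23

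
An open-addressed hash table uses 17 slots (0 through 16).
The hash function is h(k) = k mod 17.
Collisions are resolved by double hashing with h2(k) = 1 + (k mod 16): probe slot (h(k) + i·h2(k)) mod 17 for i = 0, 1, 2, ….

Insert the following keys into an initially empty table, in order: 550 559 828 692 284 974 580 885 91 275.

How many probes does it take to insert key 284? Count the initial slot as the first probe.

550: h=6 → slot 6
559: h=15 → slot 15
828: h=12 → slot 12
692: h=12, h2=5, probe 12,0 → slot 0
284: h=12, h2=13, probe 12,8 → slot 8
974: h=5 → slot 5
580: h=2 → slot 2
885: h=1 → slot 1
91: h=6, h2=12, probe 6,1,13 → slot 13
275: h=3 → slot 3
Table: [692, 885, 580, 275, ., 974, 550, ., 284, ., ., ., 828, 91, ., 559, .]

2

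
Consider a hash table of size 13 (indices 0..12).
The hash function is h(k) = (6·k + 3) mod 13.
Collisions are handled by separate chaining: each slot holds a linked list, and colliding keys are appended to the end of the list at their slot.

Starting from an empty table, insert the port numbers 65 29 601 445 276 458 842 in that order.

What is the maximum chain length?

5

65 -> bucket 3
29 -> bucket 8
601 -> bucket 8 (collision)
445 -> bucket 8 (collision)
276 -> bucket 8 (collision)
458 -> bucket 8 (collision)
842 -> bucket 11
Final buckets:
0: .
1: .
2: .
3: 65
4: .
5: .
6: .
7: .
8: 29 -> 601 -> 445 -> 276 -> 458
9: .
10: .
11: 842
12: .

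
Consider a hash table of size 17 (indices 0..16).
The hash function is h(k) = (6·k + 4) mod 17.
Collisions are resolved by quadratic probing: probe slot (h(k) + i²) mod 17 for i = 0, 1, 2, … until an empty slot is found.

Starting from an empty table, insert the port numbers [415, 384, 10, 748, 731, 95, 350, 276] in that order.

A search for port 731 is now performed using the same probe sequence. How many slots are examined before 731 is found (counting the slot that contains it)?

Insert 415: h=12, slot 12 empty → index 12.
Insert 384: h=13, slot 13 empty → index 13.
Insert 10: h=13, slot 13 occupied → index 14.
Insert 748: h=4, slot 4 empty → index 4.
Insert 731: h=4, slot 4 occupied → index 5.
Insert 95: h=13, slots 13,14 occupied → index 0.
Insert 350: h=13, slots 13,14,0,5,12,4 occupied → index 15.
Insert 276: h=11, slot 11 empty → index 11.
Table: [95, -, -, -, 748, 731, -, -, -, -, -, 276, 415, 384, 10, 350, -]
Lookup 731: h=4, probe 4,5 → found at 5.

2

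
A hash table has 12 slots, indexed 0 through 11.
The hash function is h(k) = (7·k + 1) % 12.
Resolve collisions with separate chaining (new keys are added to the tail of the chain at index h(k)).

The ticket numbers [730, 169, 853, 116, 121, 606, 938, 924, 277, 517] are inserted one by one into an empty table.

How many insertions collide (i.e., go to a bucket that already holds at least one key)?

Insert 730: h=11, bucket 11 empty → new chain.
Insert 169: h=8, bucket 8 empty → new chain.
Insert 853: h=8, bucket 8 nonempty → append to chain.
Insert 116: h=9, bucket 9 empty → new chain.
Insert 121: h=8, bucket 8 nonempty → append to chain.
Insert 606: h=7, bucket 7 empty → new chain.
Insert 938: h=3, bucket 3 empty → new chain.
Insert 924: h=1, bucket 1 empty → new chain.
Insert 277: h=8, bucket 8 nonempty → append to chain.
Insert 517: h=8, bucket 8 nonempty → append to chain.
Final buckets:
0: —
1: 924
2: —
3: 938
4: —
5: —
6: —
7: 606
8: 169 -> 853 -> 121 -> 277 -> 517
9: 116
10: —
11: 730

4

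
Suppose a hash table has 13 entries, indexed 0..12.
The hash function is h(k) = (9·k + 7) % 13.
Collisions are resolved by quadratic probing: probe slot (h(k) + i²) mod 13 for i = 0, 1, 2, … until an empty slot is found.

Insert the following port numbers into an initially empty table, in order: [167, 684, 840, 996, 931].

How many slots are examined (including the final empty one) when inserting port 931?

5

167: h=2 → slot 2
684: h=1 → slot 1
840: h=1, probe 1,2,5 → slot 5
996: h=1, probe 1,2,5,10 → slot 10
931: h=1, probe 1,2,5,10,4 → slot 4
Table: [—, 684, 167, —, 931, 840, —, —, —, —, 996, —, —]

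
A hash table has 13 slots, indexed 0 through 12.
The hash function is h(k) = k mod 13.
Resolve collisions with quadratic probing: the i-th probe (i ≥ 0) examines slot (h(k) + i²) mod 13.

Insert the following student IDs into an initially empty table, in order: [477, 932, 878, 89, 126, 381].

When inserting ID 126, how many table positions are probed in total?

477 hashes to 9; slot 9 is free -> place at 9.
932 hashes to 9; 9 taken -> place at 10.
878 hashes to 7; slot 7 is free -> place at 7.
89 hashes to 11; slot 11 is free -> place at 11.
126 hashes to 9; 9,10 taken -> place at 0.
381 hashes to 4; slot 4 is free -> place at 4.
Table: [126, -, -, -, 381, -, -, 878, -, 477, 932, 89, -]

3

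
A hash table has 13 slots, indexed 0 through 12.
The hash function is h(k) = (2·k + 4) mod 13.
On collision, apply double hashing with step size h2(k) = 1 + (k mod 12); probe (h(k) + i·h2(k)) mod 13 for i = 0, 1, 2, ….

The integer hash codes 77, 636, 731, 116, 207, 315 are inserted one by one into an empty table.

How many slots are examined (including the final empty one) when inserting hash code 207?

2

77: h=2 => slot 2
636: h=2, h2=1, probe 2,3 => slot 3
731: h=10 => slot 10
116: h=2, h2=9, probe 2,11 => slot 11
207: h=2, h2=4, probe 2,6 => slot 6
315: h=10, h2=4, probe 10,1 => slot 1
Table: [∅, 315, 77, 636, ∅, ∅, 207, ∅, ∅, ∅, 731, 116, ∅]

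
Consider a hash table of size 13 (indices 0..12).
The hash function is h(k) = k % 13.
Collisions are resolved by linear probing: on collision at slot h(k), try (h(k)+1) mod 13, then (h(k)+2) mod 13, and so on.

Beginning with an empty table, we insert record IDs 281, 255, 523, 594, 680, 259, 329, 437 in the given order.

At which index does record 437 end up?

11

281: h=8 => slot 8
255: h=8, probe 8,9 => slot 9
523: h=3 => slot 3
594: h=9, probe 9,10 => slot 10
680: h=4 => slot 4
259: h=12 => slot 12
329: h=4, probe 4,5 => slot 5
437: h=8, probe 8,9,10,11 => slot 11
Table: [—, —, —, 523, 680, 329, —, —, 281, 255, 594, 437, 259]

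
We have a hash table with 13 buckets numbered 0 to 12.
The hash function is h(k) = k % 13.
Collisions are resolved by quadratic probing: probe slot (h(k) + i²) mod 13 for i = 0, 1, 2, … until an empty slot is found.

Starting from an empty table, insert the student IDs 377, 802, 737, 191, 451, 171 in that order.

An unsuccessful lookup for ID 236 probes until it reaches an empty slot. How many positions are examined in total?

2

377 hashes to 0; slot 0 is free → place at 0.
802 hashes to 9; slot 9 is free → place at 9.
737 hashes to 9; 9 taken → place at 10.
191 hashes to 9; 9,10,0 taken → place at 5.
451 hashes to 9; 9,10,0,5 taken → place at 12.
171 hashes to 2; slot 2 is free → place at 2.
Table: [377, ∅, 171, ∅, ∅, 191, ∅, ∅, ∅, 802, 737, ∅, 451]
Lookup 236: h=2, probe 2,3 → slot 3 empty, not found.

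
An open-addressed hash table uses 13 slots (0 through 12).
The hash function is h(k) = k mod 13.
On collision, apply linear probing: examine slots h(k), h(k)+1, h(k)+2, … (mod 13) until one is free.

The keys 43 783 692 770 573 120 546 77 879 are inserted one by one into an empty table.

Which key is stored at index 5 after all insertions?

43: h=4 -> slot 4
783: h=3 -> slot 3
692: h=3, probe 3,4,5 -> slot 5
770: h=3, probe 3,4,5,6 -> slot 6
573: h=1 -> slot 1
120: h=3, probe 3,4,5,6,7 -> slot 7
546: h=0 -> slot 0
77: h=12 -> slot 12
879: h=8 -> slot 8
Table: [546, 573, -, 783, 43, 692, 770, 120, 879, -, -, -, 77]

692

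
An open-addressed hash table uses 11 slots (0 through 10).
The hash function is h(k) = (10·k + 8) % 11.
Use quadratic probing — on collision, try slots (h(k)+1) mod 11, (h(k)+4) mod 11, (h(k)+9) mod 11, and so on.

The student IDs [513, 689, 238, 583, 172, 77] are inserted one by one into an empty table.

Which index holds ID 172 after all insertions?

10

513 hashes to 1; slot 1 is free → place at 1.
689 hashes to 1; 1 taken → place at 2.
238 hashes to 1; 1,2 taken → place at 5.
583 hashes to 8; slot 8 is free → place at 8.
172 hashes to 1; 1,2,5 taken → place at 10.
77 hashes to 8; 8 taken → place at 9.
Table: [∅, 513, 689, ∅, ∅, 238, ∅, ∅, 583, 77, 172]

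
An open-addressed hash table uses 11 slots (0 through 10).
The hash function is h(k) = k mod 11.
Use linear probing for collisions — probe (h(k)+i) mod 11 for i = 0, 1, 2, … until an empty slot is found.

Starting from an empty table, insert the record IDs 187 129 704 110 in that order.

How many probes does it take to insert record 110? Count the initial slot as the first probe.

3

187: h=0 → slot 0
129: h=8 → slot 8
704: h=0, probe 0,1 → slot 1
110: h=0, probe 0,1,2 → slot 2
Table: [187, 704, 110, _, _, _, _, _, 129, _, _]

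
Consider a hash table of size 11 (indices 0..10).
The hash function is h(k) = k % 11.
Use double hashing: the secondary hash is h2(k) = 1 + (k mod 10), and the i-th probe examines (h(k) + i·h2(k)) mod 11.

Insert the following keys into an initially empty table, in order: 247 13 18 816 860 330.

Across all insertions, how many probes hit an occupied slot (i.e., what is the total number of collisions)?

2

247: h=5 => slot 5
13: h=2 => slot 2
18: h=7 => slot 7
816: h=2, h2=7, probe 2,9 => slot 9
860: h=2, h2=1, probe 2,3 => slot 3
330: h=0 => slot 0
Table: [330, ∅, 13, 860, ∅, 247, ∅, 18, ∅, 816, ∅]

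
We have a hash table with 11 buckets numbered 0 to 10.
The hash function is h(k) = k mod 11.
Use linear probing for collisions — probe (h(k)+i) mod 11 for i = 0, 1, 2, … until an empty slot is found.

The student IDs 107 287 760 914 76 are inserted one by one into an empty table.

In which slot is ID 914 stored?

3

Insert 107: h=8, slot 8 empty => index 8.
Insert 287: h=1, slot 1 empty => index 1.
Insert 760: h=1, slot 1 occupied => index 2.
Insert 914: h=1, slots 1,2 occupied => index 3.
Insert 76: h=10, slot 10 empty => index 10.
Table: [∅, 287, 760, 914, ∅, ∅, ∅, ∅, 107, ∅, 76]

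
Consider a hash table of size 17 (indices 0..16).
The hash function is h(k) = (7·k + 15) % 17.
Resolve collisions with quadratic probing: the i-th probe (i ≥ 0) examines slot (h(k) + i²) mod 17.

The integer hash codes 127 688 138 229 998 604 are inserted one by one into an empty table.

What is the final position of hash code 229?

Insert 127: h=3, slot 3 empty => index 3.
Insert 688: h=3, slot 3 occupied => index 4.
Insert 138: h=12, slot 12 empty => index 12.
Insert 229: h=3, slots 3,4 occupied => index 7.
Insert 998: h=14, slot 14 empty => index 14.
Insert 604: h=10, slot 10 empty => index 10.
Table: [., ., ., 127, 688, ., ., 229, ., ., 604, ., 138, ., 998, ., .]

7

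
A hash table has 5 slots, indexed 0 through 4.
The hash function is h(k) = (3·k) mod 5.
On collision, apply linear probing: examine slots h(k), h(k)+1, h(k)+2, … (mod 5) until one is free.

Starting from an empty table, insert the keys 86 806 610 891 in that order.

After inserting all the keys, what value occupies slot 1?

891

86 hashes to 3; slot 3 is free -> place at 3.
806 hashes to 3; 3 taken -> place at 4.
610 hashes to 0; slot 0 is free -> place at 0.
891 hashes to 3; 3,4,0 taken -> place at 1.
Table: [610, 891, -, 86, 806]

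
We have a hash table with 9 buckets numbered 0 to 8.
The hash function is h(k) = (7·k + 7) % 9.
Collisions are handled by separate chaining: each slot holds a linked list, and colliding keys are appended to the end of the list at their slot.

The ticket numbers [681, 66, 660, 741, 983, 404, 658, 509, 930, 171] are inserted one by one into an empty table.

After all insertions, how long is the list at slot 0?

Insert 681: h=4, bucket 4 empty -> new chain.
Insert 66: h=1, bucket 1 empty -> new chain.
Insert 660: h=1, bucket 1 nonempty -> append to chain.
Insert 741: h=1, bucket 1 nonempty -> append to chain.
Insert 983: h=3, bucket 3 empty -> new chain.
Insert 404: h=0, bucket 0 empty -> new chain.
Insert 658: h=5, bucket 5 empty -> new chain.
Insert 509: h=6, bucket 6 empty -> new chain.
Insert 930: h=1, bucket 1 nonempty -> append to chain.
Insert 171: h=7, bucket 7 empty -> new chain.
Final buckets:
0: 404
1: 66 -> 660 -> 741 -> 930
2: —
3: 983
4: 681
5: 658
6: 509
7: 171
8: —

1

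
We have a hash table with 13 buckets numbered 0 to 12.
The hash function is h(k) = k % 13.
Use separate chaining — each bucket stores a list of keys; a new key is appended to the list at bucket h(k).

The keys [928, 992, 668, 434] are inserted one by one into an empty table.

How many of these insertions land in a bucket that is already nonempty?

2

Insert 928: h=5, bucket 5 empty -> new chain.
Insert 992: h=4, bucket 4 empty -> new chain.
Insert 668: h=5, bucket 5 nonempty -> append to chain.
Insert 434: h=5, bucket 5 nonempty -> append to chain.
Final buckets:
0: —
1: —
2: —
3: —
4: 992
5: 928 -> 668 -> 434
6: —
7: —
8: —
9: —
10: —
11: —
12: —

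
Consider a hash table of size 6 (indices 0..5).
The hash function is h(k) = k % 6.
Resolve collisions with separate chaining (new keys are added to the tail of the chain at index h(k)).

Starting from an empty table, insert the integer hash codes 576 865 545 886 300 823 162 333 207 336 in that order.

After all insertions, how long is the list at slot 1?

2

576 -> bucket 0
865 -> bucket 1
545 -> bucket 5
886 -> bucket 4
300 -> bucket 0 (collision)
823 -> bucket 1 (collision)
162 -> bucket 0 (collision)
333 -> bucket 3
207 -> bucket 3 (collision)
336 -> bucket 0 (collision)
Final buckets:
0: 576 -> 300 -> 162 -> 336
1: 865 -> 823
2: .
3: 333 -> 207
4: 886
5: 545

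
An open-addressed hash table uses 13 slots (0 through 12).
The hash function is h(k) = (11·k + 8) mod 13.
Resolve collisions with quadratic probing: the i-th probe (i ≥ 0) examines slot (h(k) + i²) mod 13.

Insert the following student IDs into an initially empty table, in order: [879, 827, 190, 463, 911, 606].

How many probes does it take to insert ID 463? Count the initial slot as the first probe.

4

879 hashes to 5; slot 5 is free → place at 5.
827 hashes to 5; 5 taken → place at 6.
190 hashes to 5; 5,6 taken → place at 9.
463 hashes to 5; 5,6,9 taken → place at 1.
911 hashes to 6; 6 taken → place at 7.
606 hashes to 5; 5,6,9,1 taken → place at 8.
Table: [∅, 463, ∅, ∅, ∅, 879, 827, 911, 606, 190, ∅, ∅, ∅]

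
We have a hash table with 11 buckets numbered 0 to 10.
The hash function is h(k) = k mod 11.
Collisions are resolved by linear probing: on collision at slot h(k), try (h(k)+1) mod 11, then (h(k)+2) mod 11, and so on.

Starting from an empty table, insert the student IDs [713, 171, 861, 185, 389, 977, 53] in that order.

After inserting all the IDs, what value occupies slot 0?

713: h=9 → slot 9
171: h=6 → slot 6
861: h=3 → slot 3
185: h=9, probe 9,10 → slot 10
389: h=4 → slot 4
977: h=9, probe 9,10,0 → slot 0
53: h=9, probe 9,10,0,1 → slot 1
Table: [977, 53, -, 861, 389, -, 171, -, -, 713, 185]

977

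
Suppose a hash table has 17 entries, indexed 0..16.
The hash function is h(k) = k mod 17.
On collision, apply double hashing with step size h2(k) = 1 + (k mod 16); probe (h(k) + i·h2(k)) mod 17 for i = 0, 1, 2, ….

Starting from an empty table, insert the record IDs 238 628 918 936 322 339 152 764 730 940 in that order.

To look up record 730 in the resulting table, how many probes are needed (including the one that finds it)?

2

238: h=0 → slot 0
628: h=16 → slot 16
918: h=0, h2=7, probe 0,7 → slot 7
936: h=1 → slot 1
322: h=16, h2=3, probe 16,2 → slot 2
339: h=16, h2=4, probe 16,3 → slot 3
152: h=16, h2=9, probe 16,8 → slot 8
764: h=16, h2=13, probe 16,12 → slot 12
730: h=16, h2=11, probe 16,10 → slot 10
940: h=5 → slot 5
Table: [238, 936, 322, 339, —, 940, —, 918, 152, —, 730, —, 764, —, —, —, 628]
Lookup 730: h=16, h2=11, probe 16,10 → found at 10.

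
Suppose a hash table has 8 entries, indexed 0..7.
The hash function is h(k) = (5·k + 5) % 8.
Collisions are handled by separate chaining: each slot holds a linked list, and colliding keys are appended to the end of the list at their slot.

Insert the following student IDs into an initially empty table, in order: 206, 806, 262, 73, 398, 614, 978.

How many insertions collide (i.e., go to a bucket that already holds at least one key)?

4

206 → bucket 3
806 → bucket 3 (collision)
262 → bucket 3 (collision)
73 → bucket 2
398 → bucket 3 (collision)
614 → bucket 3 (collision)
978 → bucket 7
Final buckets:
0: ∅
1: ∅
2: 73
3: 206 -> 806 -> 262 -> 398 -> 614
4: ∅
5: ∅
6: ∅
7: 978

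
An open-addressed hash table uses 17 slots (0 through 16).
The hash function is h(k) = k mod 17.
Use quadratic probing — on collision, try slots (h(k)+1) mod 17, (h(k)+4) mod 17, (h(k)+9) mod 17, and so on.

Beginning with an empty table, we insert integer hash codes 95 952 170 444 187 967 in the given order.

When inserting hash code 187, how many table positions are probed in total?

3

95 hashes to 10; slot 10 is free → place at 10.
952 hashes to 0; slot 0 is free → place at 0.
170 hashes to 0; 0 taken → place at 1.
444 hashes to 2; slot 2 is free → place at 2.
187 hashes to 0; 0,1 taken → place at 4.
967 hashes to 15; slot 15 is free → place at 15.
Table: [952, 170, 444, ∅, 187, ∅, ∅, ∅, ∅, ∅, 95, ∅, ∅, ∅, ∅, 967, ∅]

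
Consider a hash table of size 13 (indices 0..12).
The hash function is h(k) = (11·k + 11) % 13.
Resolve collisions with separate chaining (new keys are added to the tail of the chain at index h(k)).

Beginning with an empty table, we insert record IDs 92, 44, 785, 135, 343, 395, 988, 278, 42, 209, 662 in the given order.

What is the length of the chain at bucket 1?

92 → bucket 9
44 → bucket 1
785 → bucket 1 (collision)
135 → bucket 1 (collision)
343 → bucket 1 (collision)
395 → bucket 1 (collision)
988 → bucket 11
278 → bucket 1 (collision)
42 → bucket 5
209 → bucket 9 (collision)
662 → bucket 0
Final buckets:
0: 662
1: 44 -> 785 -> 135 -> 343 -> 395 -> 278
2: -
3: -
4: -
5: 42
6: -
7: -
8: -
9: 92 -> 209
10: -
11: 988
12: -

6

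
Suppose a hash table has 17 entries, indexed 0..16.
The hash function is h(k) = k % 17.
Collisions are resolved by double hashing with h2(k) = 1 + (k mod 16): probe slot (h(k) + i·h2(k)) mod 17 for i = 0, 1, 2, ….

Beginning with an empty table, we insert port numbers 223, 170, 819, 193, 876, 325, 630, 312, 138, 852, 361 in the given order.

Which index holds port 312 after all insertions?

15

223 hashes to 2; slot 2 is free → place at 2.
170 hashes to 0; slot 0 is free → place at 0.
819 hashes to 3; slot 3 is free → place at 3.
193 hashes to 6; slot 6 is free → place at 6.
876 hashes to 9; slot 9 is free → place at 9.
325 hashes to 2, h2=6; 2 taken → place at 8.
630 hashes to 1; slot 1 is free → place at 1.
312 hashes to 6, h2=9; 6 taken → place at 15.
138 hashes to 2, h2=11; 2 taken → place at 13.
852 hashes to 2, h2=5; 2 taken → place at 7.
361 hashes to 4; slot 4 is free → place at 4.
Table: [170, 630, 223, 819, 361, _, 193, 852, 325, 876, _, _, _, 138, _, 312, _]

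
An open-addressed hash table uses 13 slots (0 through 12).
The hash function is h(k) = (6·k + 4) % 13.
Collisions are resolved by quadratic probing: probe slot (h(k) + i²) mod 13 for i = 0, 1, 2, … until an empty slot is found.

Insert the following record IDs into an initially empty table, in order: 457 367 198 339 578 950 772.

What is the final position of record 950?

457: h=3 => slot 3
367: h=9 => slot 9
198: h=9, probe 9,10 => slot 10
339: h=10, probe 10,11 => slot 11
578: h=1 => slot 1
950: h=10, probe 10,11,1,6 => slot 6
772: h=8 => slot 8
Table: [., 578, ., 457, ., ., 950, ., 772, 367, 198, 339, .]

6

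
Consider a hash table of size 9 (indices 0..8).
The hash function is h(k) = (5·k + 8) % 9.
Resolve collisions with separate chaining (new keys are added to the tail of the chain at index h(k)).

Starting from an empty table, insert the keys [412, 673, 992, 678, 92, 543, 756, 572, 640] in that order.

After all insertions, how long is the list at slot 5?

412 -> bucket 7
673 -> bucket 7 (collision)
992 -> bucket 0
678 -> bucket 5
92 -> bucket 0 (collision)
543 -> bucket 5 (collision)
756 -> bucket 8
572 -> bucket 6
640 -> bucket 4
Final buckets:
0: 992 -> 92
1: -
2: -
3: -
4: 640
5: 678 -> 543
6: 572
7: 412 -> 673
8: 756

2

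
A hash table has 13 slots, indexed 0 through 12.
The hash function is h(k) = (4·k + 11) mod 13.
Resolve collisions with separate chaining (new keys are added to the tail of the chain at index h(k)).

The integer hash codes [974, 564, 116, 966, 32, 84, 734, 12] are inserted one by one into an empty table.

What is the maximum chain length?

3

Insert 974: h=7, bucket 7 empty -> new chain.
Insert 564: h=5, bucket 5 empty -> new chain.
Insert 116: h=7, bucket 7 nonempty -> append to chain.
Insert 966: h=1, bucket 1 empty -> new chain.
Insert 32: h=9, bucket 9 empty -> new chain.
Insert 84: h=9, bucket 9 nonempty -> append to chain.
Insert 734: h=9, bucket 9 nonempty -> append to chain.
Insert 12: h=7, bucket 7 nonempty -> append to chain.
Final buckets:
0: ∅
1: 966
2: ∅
3: ∅
4: ∅
5: 564
6: ∅
7: 974 -> 116 -> 12
8: ∅
9: 32 -> 84 -> 734
10: ∅
11: ∅
12: ∅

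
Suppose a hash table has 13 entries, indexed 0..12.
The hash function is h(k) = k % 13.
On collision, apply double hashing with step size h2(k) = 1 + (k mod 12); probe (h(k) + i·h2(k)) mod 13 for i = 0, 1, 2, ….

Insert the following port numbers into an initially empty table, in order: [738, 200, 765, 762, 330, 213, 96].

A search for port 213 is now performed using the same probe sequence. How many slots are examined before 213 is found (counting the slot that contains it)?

738 hashes to 10; slot 10 is free => place at 10.
200 hashes to 5; slot 5 is free => place at 5.
765 hashes to 11; slot 11 is free => place at 11.
762 hashes to 8; slot 8 is free => place at 8.
330 hashes to 5, h2=7; 5 taken => place at 12.
213 hashes to 5, h2=10; 5 taken => place at 2.
96 hashes to 5, h2=1; 5 taken => place at 6.
Table: [., ., 213, ., ., 200, 96, ., 762, ., 738, 765, 330]
Lookup 213: h=5, h2=10, probe 5,2 → found at 2.

2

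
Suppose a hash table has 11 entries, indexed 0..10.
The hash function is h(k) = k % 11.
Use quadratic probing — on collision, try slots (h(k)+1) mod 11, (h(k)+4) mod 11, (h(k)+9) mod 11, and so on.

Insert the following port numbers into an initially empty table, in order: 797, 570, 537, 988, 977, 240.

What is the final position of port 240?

3

797: h=5 => slot 5
570: h=9 => slot 9
537: h=9, probe 9,10 => slot 10
988: h=9, probe 9,10,2 => slot 2
977: h=9, probe 9,10,2,7 => slot 7
240: h=9, probe 9,10,2,7,3 => slot 3
Table: [∅, ∅, 988, 240, ∅, 797, ∅, 977, ∅, 570, 537]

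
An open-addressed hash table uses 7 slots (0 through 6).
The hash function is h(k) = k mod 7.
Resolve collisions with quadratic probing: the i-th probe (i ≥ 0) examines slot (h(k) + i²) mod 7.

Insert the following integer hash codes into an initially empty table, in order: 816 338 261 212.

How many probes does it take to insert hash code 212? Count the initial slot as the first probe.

3

Insert 816: h=4, slot 4 empty -> index 4.
Insert 338: h=2, slot 2 empty -> index 2.
Insert 261: h=2, slot 2 occupied -> index 3.
Insert 212: h=2, slots 2,3 occupied -> index 6.
Table: [∅, ∅, 338, 261, 816, ∅, 212]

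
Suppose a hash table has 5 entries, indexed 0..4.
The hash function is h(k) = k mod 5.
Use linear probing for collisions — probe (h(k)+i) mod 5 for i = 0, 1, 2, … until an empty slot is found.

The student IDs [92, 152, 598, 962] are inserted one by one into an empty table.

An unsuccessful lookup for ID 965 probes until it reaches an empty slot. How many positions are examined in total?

92: h=2 => slot 2
152: h=2, probe 2,3 => slot 3
598: h=3, probe 3,4 => slot 4
962: h=2, probe 2,3,4,0 => slot 0
Table: [962, _, 92, 152, 598]
Lookup 965: h=0, probe 0,1 → slot 1 empty, not found.

2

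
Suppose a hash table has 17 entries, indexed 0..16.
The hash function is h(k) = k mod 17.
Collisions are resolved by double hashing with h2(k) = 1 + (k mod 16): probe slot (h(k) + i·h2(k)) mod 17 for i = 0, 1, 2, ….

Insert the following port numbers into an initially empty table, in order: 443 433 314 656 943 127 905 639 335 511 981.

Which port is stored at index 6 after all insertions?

Insert 443: h=1, slot 1 empty => index 1.
Insert 433: h=8, slot 8 empty => index 8.
Insert 314: h=8, h2=11, slot 8 occupied => index 2.
Insert 656: h=10, slot 10 empty => index 10.
Insert 943: h=8, h2=16, slot 8 occupied => index 7.
Insert 127: h=8, h2=16, slots 8,7 occupied => index 6.
Insert 905: h=4, slot 4 empty => index 4.
Insert 639: h=10, h2=16, slot 10 occupied => index 9.
Insert 335: h=12, slot 12 empty => index 12.
Insert 511: h=1, h2=16, slot 1 occupied => index 0.
Insert 981: h=12, h2=6, slots 12,1,7 occupied => index 13.
Table: [511, 443, 314, -, 905, -, 127, 943, 433, 639, 656, -, 335, 981, -, -, -]

127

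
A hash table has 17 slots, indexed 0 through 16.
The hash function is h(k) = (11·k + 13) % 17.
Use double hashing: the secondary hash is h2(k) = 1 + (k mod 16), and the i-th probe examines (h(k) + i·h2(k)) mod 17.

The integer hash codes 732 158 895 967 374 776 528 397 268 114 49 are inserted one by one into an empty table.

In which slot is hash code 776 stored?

732: h=7 -> slot 7
158: h=0 -> slot 0
895: h=15 -> slot 15
967: h=8 -> slot 8
374: h=13 -> slot 13
776: h=15, h2=9, probe 15,7,16 -> slot 16
528: h=7, h2=1, probe 7,8,9 -> slot 9
397: h=11 -> slot 11
268: h=3 -> slot 3
114: h=9, h2=3, probe 9,12 -> slot 12
49: h=8, h2=2, probe 8,10 -> slot 10
Table: [158, _, _, 268, _, _, _, 732, 967, 528, 49, 397, 114, 374, _, 895, 776]

16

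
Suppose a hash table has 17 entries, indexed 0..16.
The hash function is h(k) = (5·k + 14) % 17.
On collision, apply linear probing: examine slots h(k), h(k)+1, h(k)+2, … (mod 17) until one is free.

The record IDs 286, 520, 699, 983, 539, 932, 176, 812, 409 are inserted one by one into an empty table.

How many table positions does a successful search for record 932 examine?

3

Insert 286: h=16, slot 16 empty -> index 16.
Insert 520: h=13, slot 13 empty -> index 13.
Insert 699: h=7, slot 7 empty -> index 7.
Insert 983: h=16, slot 16 occupied -> index 0.
Insert 539: h=6, slot 6 empty -> index 6.
Insert 932: h=16, slots 16,0 occupied -> index 1.
Insert 176: h=10, slot 10 empty -> index 10.
Insert 812: h=11, slot 11 empty -> index 11.
Insert 409: h=2, slot 2 empty -> index 2.
Table: [983, 932, 409, —, —, —, 539, 699, —, —, 176, 812, —, 520, —, —, 286]
Lookup 932: h=16, probe 16,0,1 → found at 1.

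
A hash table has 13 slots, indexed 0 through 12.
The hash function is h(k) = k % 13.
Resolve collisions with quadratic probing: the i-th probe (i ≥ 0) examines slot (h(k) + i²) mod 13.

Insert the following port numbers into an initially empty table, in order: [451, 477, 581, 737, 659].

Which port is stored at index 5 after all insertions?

451 hashes to 9; slot 9 is free -> place at 9.
477 hashes to 9; 9 taken -> place at 10.
581 hashes to 9; 9,10 taken -> place at 0.
737 hashes to 9; 9,10,0 taken -> place at 5.
659 hashes to 9; 9,10,0,5 taken -> place at 12.
Table: [581, _, _, _, _, 737, _, _, _, 451, 477, _, 659]

737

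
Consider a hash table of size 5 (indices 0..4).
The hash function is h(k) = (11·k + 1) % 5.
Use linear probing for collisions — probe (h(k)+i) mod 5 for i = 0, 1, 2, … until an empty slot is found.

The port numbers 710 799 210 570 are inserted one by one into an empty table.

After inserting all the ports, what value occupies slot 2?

Insert 710: h=1, slot 1 empty → index 1.
Insert 799: h=0, slot 0 empty → index 0.
Insert 210: h=1, slot 1 occupied → index 2.
Insert 570: h=1, slots 1,2 occupied → index 3.
Table: [799, 710, 210, 570, —]

210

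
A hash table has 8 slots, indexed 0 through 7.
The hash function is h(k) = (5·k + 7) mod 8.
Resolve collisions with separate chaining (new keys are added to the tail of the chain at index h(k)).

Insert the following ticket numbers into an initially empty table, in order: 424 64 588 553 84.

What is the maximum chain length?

2

Insert 424: h=7, bucket 7 empty -> new chain.
Insert 64: h=7, bucket 7 nonempty -> append to chain.
Insert 588: h=3, bucket 3 empty -> new chain.
Insert 553: h=4, bucket 4 empty -> new chain.
Insert 84: h=3, bucket 3 nonempty -> append to chain.
Final buckets:
0: .
1: .
2: .
3: 588 -> 84
4: 553
5: .
6: .
7: 424 -> 64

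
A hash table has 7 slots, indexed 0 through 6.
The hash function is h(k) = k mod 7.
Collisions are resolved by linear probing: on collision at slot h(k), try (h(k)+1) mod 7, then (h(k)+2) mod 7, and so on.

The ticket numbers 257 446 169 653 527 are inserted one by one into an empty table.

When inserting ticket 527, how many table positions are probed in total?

2

257 hashes to 5; slot 5 is free -> place at 5.
446 hashes to 5; 5 taken -> place at 6.
169 hashes to 1; slot 1 is free -> place at 1.
653 hashes to 2; slot 2 is free -> place at 2.
527 hashes to 2; 2 taken -> place at 3.
Table: [., 169, 653, 527, ., 257, 446]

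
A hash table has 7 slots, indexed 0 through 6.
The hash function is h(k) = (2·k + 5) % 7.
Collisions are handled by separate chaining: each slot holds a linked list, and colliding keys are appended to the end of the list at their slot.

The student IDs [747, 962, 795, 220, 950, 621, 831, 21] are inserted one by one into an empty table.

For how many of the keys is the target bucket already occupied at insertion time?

4

Insert 747: h=1, bucket 1 empty -> new chain.
Insert 962: h=4, bucket 4 empty -> new chain.
Insert 795: h=6, bucket 6 empty -> new chain.
Insert 220: h=4, bucket 4 nonempty -> append to chain.
Insert 950: h=1, bucket 1 nonempty -> append to chain.
Insert 621: h=1, bucket 1 nonempty -> append to chain.
Insert 831: h=1, bucket 1 nonempty -> append to chain.
Insert 21: h=5, bucket 5 empty -> new chain.
Final buckets:
0: —
1: 747 -> 950 -> 621 -> 831
2: —
3: —
4: 962 -> 220
5: 21
6: 795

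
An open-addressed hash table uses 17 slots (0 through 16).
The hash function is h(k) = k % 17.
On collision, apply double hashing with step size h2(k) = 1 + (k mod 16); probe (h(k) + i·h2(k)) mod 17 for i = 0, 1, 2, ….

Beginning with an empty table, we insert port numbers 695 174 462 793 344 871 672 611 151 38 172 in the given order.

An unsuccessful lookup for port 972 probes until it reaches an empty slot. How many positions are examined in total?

4

695 hashes to 15; slot 15 is free => place at 15.
174 hashes to 4; slot 4 is free => place at 4.
462 hashes to 3; slot 3 is free => place at 3.
793 hashes to 11; slot 11 is free => place at 11.
344 hashes to 4, h2=9; 4 taken => place at 13.
871 hashes to 4, h2=8; 4 taken => place at 12.
672 hashes to 9; slot 9 is free => place at 9.
611 hashes to 16; slot 16 is free => place at 16.
151 hashes to 15, h2=8; 15 taken => place at 6.
38 hashes to 4, h2=7; 4,11 taken => place at 1.
172 hashes to 2; slot 2 is free => place at 2.
Table: [_, 38, 172, 462, 174, _, 151, _, _, 672, _, 793, 871, 344, _, 695, 611]
Lookup 972: h=3, h2=13, probe 3,16,12,8 → slot 8 empty, not found.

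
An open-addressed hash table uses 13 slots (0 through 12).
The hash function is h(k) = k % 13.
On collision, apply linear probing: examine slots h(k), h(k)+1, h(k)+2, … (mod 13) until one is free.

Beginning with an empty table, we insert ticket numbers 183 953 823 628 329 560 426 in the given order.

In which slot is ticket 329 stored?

7

183 hashes to 1; slot 1 is free => place at 1.
953 hashes to 4; slot 4 is free => place at 4.
823 hashes to 4; 4 taken => place at 5.
628 hashes to 4; 4,5 taken => place at 6.
329 hashes to 4; 4,5,6 taken => place at 7.
560 hashes to 1; 1 taken => place at 2.
426 hashes to 10; slot 10 is free => place at 10.
Table: [_, 183, 560, _, 953, 823, 628, 329, _, _, 426, _, _]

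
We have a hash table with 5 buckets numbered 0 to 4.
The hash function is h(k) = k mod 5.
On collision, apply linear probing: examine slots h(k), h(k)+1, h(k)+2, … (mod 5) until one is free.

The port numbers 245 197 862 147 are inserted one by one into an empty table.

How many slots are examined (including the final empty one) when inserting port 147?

245: h=0 -> slot 0
197: h=2 -> slot 2
862: h=2, probe 2,3 -> slot 3
147: h=2, probe 2,3,4 -> slot 4
Table: [245, —, 197, 862, 147]

3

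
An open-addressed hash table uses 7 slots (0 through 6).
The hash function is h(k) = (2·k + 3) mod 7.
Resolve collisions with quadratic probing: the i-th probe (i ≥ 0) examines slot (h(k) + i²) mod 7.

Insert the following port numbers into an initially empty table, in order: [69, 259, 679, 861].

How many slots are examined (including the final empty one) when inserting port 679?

2

69 hashes to 1; slot 1 is free -> place at 1.
259 hashes to 3; slot 3 is free -> place at 3.
679 hashes to 3; 3 taken -> place at 4.
861 hashes to 3; 3,4 taken -> place at 0.
Table: [861, 69, —, 259, 679, —, —]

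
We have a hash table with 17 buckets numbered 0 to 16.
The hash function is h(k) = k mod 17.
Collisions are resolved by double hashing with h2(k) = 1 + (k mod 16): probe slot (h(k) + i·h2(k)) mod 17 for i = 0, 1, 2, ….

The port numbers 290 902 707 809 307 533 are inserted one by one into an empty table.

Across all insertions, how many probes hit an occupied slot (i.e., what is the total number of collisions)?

290: h=1 => slot 1
902: h=1, h2=7, probe 1,8 => slot 8
707: h=10 => slot 10
809: h=10, h2=10, probe 10,3 => slot 3
307: h=1, h2=4, probe 1,5 => slot 5
533: h=6 => slot 6
Table: [—, 290, —, 809, —, 307, 533, —, 902, —, 707, —, —, —, —, —, —]

3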